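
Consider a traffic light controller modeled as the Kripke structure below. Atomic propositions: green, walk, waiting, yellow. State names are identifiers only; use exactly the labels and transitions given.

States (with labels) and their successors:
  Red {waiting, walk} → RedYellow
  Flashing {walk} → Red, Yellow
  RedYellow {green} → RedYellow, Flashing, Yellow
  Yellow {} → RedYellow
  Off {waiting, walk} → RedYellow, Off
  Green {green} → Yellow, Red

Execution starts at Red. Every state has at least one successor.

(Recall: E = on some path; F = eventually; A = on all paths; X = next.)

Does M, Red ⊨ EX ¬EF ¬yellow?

States satisfying ¬EF ¬yellow: ∅.
States satisfying EX ¬EF ¬yellow: ∅.
No suitable path/successor from Red witnesses the formula.
Red ∉ Sat(EX ¬EF ¬yellow).

Violated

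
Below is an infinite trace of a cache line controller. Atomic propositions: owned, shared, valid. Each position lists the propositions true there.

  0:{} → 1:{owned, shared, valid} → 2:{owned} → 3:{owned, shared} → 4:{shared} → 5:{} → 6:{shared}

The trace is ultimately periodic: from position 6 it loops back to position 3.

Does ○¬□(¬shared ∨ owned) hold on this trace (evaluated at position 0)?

The position after 0 is 1; ¬□(¬shared ∨ owned) is true there.

Yes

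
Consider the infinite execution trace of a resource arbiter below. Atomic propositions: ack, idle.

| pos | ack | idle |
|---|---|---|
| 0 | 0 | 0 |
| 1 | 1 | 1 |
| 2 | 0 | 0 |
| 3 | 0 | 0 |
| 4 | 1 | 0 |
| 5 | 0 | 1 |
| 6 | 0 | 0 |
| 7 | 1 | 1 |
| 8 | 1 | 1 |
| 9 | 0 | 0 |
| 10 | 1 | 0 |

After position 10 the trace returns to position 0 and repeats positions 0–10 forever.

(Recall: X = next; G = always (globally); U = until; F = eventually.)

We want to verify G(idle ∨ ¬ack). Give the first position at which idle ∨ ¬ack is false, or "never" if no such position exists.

Check idle ∨ ¬ack at each position in order: 0 ✓, 1 ✓, 2 ✓, 3 ✓.
At position 4 the labels are {ack}, so idle ∨ ¬ack is false there. This is the first violation.

4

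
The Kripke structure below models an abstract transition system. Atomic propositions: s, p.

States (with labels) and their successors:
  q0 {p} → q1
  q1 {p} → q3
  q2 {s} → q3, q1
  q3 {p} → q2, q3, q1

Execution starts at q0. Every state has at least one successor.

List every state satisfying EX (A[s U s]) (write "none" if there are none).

States satisfying A[s U s]: {q2}.
States satisfying EX (A[s U s]): {q3}.

{q3}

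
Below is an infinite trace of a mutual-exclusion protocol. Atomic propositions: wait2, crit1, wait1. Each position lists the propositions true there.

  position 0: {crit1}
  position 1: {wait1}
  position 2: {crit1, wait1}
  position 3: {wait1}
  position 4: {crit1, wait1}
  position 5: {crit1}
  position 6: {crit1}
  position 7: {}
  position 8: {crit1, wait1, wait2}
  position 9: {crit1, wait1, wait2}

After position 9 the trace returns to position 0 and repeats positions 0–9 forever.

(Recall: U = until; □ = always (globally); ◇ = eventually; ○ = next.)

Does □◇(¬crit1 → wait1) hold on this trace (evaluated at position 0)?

◇(¬crit1 → wait1) holds at every position 0..9, and those are all positions ever visited, so □◇(¬crit1 → wait1) holds.

Yes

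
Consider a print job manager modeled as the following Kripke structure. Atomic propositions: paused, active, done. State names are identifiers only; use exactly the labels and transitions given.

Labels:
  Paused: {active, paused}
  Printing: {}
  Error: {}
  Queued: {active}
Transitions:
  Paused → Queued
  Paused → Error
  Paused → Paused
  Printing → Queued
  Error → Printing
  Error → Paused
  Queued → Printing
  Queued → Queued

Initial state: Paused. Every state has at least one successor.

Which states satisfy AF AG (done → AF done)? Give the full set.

{Paused, Printing, Error, Queued}

States satisfying AG (done → AF done): {Paused, Printing, Error, Queued}.
States satisfying AF AG (done → AF done): {Paused, Printing, Error, Queued}.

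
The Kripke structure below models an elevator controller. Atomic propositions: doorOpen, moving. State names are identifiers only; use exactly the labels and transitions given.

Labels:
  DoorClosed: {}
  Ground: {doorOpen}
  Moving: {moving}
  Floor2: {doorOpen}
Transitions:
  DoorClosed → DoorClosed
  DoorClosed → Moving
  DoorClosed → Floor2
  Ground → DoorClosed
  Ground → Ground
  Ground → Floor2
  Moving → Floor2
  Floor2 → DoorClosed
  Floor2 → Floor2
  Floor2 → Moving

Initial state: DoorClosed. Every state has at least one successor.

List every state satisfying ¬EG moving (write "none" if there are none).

States satisfying moving: {Moving}.
States satisfying EG moving: ∅.
States satisfying ¬EG moving: {DoorClosed, Ground, Moving, Floor2}.

{DoorClosed, Ground, Moving, Floor2}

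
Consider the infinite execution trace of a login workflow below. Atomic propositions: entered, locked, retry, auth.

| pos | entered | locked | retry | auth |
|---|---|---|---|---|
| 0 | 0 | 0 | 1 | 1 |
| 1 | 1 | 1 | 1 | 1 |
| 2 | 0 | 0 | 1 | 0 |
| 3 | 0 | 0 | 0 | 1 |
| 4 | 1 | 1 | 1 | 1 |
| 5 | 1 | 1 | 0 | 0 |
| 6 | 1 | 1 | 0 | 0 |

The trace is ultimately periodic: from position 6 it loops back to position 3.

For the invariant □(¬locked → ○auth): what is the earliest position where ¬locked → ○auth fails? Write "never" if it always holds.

¬locked → ○auth holds at every position 0..6, and those are all the positions the trace ever visits, so the invariant □(¬locked → ○auth) is never violated.

never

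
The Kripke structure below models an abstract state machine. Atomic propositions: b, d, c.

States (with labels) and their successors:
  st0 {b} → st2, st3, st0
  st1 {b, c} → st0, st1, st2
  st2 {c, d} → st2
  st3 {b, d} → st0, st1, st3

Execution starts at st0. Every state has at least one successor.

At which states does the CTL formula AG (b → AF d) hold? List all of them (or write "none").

{st2}

States satisfying b → AF d: {st2, st3}.
States satisfying AG (b → AF d): {st2}.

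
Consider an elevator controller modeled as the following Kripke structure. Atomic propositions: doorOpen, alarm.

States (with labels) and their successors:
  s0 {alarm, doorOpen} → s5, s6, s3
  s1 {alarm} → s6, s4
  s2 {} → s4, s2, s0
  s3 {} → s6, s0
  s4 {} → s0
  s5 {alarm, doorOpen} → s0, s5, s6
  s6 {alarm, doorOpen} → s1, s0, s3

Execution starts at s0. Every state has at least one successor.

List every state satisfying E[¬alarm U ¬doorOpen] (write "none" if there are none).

States satisfying ¬alarm: {s2, s3, s4}.
States satisfying ¬doorOpen: {s1, s2, s3, s4}.
States satisfying E[¬alarm U ¬doorOpen]: {s1, s2, s3, s4}.

{s1, s2, s3, s4}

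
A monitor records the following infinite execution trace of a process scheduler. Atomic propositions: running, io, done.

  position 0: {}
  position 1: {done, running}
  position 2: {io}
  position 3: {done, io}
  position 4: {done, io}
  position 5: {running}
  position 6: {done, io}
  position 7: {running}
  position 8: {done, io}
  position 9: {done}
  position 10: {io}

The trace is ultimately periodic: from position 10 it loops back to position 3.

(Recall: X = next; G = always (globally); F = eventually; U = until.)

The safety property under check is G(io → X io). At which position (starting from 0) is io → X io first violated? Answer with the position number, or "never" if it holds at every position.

4

Check io → X io at each position in order: 0 ✓, 1 ✓, 2 ✓, 3 ✓.
At position 4 the labels are {done, io} and the next position 5 has {running}, so io → X io is false there. This is the first violation.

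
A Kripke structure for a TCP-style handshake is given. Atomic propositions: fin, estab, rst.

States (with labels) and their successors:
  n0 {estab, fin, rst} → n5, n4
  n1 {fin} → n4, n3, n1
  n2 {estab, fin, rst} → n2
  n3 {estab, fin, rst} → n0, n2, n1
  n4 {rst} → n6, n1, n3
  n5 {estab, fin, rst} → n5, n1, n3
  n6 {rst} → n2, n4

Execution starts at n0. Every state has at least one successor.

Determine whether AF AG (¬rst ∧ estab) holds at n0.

States satisfying AG (¬rst ∧ estab): ∅.
States satisfying AF AG (¬rst ∧ estab): ∅.
There is a path from n0 along which AG (¬rst ∧ estab) never holds.
n0 ∉ Sat(AF AG (¬rst ∧ estab)).

No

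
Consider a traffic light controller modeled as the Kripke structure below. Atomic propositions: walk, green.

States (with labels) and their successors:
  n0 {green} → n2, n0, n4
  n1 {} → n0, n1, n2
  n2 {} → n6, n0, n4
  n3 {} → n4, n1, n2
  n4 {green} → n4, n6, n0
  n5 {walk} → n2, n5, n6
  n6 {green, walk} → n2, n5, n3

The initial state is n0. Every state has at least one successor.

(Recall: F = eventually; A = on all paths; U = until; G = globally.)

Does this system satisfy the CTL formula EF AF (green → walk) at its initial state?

Yes

States satisfying AF (green → walk): {n1, n2, n3, n5, n6}.
States satisfying EF AF (green → walk): {n0, n1, n2, n3, n4, n5, n6}.
Some path from n0 reaches a state where AF (green → walk) holds.
n0 ∈ Sat(EF AF (green → walk)).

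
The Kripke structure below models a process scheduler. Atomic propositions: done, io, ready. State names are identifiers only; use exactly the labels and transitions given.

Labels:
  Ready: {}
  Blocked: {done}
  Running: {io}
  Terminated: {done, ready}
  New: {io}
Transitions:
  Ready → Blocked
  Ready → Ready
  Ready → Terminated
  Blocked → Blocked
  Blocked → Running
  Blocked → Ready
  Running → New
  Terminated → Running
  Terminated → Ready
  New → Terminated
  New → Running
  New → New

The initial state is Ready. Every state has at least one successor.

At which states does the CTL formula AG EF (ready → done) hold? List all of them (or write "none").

{Ready, Blocked, Running, Terminated, New}

States satisfying EF (ready → done): {Ready, Blocked, Running, Terminated, New}.
States satisfying AG EF (ready → done): {Ready, Blocked, Running, Terminated, New}.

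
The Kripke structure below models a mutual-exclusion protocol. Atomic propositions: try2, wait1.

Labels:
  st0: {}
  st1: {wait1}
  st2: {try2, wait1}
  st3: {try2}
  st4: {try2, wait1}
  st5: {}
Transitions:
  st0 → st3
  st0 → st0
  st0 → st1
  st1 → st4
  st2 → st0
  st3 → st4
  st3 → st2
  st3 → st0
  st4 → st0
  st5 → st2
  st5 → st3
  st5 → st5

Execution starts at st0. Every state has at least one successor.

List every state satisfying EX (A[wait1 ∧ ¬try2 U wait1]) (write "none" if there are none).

States satisfying A[wait1 ∧ ¬try2 U wait1]: {st1, st2, st4}.
States satisfying EX (A[wait1 ∧ ¬try2 U wait1]): {st0, st1, st3, st5}.

{st0, st1, st3, st5}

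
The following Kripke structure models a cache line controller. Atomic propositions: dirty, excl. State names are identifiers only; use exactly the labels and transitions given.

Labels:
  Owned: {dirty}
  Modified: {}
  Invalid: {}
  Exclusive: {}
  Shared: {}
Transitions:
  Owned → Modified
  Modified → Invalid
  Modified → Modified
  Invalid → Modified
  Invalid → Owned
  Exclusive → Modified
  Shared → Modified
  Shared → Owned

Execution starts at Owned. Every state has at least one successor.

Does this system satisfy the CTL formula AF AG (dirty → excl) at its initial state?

States satisfying AG (dirty → excl): ∅.
States satisfying AF AG (dirty → excl): ∅.
There is a path from Owned along which AG (dirty → excl) never holds.
Owned ∉ Sat(AF AG (dirty → excl)).

No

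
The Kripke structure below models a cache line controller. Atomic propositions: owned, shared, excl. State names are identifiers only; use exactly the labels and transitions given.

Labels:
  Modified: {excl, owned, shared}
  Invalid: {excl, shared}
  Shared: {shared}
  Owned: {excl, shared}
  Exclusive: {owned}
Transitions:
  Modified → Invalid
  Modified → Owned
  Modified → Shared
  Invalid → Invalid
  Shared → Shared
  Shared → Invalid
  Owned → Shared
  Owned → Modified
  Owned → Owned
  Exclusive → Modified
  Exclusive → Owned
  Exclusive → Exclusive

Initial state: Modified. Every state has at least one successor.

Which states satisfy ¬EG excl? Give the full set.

{Shared, Exclusive}

States satisfying excl: {Modified, Invalid, Owned}.
States satisfying EG excl: {Modified, Invalid, Owned}.
States satisfying ¬EG excl: {Shared, Exclusive}.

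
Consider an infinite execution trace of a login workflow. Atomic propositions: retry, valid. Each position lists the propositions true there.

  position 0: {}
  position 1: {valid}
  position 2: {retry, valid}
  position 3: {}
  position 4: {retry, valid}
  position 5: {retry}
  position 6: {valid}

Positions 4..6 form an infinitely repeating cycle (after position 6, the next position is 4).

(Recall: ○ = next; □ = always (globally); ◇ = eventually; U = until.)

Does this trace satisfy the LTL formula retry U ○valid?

Walking from position 0: ○valid first holds at position 0, and retry holds at every earlier position along the way, so retry U ○valid holds.

Yes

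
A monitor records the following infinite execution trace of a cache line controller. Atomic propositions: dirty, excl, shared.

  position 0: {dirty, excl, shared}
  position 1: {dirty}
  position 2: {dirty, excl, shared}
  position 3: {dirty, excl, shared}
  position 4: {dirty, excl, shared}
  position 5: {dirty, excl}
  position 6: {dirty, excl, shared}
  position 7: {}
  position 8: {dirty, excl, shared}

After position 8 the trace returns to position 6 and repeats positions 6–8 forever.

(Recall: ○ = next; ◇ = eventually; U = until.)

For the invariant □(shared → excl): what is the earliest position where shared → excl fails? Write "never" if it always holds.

shared → excl holds at every position 0..8, and those are all the positions the trace ever visits, so the invariant □(shared → excl) is never violated.

never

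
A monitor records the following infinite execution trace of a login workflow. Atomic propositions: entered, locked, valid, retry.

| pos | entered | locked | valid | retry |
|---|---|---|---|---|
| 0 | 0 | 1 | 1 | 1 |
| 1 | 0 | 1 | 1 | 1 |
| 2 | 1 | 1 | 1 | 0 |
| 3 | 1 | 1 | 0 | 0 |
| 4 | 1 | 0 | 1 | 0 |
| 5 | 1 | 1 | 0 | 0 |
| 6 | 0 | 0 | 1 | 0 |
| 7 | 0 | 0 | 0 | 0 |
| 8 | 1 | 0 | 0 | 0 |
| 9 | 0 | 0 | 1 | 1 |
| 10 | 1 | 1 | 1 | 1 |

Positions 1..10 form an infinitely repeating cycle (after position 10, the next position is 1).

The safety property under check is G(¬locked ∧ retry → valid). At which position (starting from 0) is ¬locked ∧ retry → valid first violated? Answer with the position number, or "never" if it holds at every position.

¬locked ∧ retry → valid holds at every position 0..10, and those are all the positions the trace ever visits, so the invariant G(¬locked ∧ retry → valid) is never violated.

never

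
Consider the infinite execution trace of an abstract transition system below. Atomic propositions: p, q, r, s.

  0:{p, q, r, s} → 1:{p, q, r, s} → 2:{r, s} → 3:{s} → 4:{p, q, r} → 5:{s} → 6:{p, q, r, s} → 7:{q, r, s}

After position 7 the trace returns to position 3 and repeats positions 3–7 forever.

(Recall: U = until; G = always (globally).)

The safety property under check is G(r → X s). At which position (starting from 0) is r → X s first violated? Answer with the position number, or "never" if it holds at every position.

r → X s holds at every position 0..7, and those are all the positions the trace ever visits, so the invariant G(r → X s) is never violated.

never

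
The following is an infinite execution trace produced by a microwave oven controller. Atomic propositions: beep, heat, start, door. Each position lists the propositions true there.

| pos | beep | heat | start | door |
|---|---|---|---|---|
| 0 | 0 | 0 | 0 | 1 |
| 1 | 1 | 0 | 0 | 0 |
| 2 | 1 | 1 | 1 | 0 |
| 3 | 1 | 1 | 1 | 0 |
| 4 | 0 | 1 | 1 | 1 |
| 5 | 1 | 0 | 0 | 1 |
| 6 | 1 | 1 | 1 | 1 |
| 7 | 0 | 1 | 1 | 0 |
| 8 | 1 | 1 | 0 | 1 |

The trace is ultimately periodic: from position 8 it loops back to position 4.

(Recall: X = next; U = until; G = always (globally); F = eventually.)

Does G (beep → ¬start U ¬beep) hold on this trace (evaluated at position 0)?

beep → ¬start U ¬beep must hold at every position from 0 onward. It fails at position 1, so G (beep → ¬start U ¬beep) is false.
Positions where beep holds: 1, 2, 3, 5, 6, 8.
Check ¬start U ¬beep at each: 1→fails, 2→fails, 3→fails, 5→fails, 6→fails, 8→ok.

Violated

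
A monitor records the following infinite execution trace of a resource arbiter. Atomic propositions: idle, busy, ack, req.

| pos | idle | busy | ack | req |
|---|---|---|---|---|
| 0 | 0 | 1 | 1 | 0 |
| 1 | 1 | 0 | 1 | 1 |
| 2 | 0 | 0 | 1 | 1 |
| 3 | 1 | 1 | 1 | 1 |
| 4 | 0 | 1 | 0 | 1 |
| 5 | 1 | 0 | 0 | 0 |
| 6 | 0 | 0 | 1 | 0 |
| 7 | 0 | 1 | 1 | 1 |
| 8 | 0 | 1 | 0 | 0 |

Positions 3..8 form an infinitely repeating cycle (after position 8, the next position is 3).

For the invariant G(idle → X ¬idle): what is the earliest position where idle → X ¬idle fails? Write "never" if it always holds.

idle → X ¬idle holds at every position 0..8, and those are all the positions the trace ever visits, so the invariant G(idle → X ¬idle) is never violated.

never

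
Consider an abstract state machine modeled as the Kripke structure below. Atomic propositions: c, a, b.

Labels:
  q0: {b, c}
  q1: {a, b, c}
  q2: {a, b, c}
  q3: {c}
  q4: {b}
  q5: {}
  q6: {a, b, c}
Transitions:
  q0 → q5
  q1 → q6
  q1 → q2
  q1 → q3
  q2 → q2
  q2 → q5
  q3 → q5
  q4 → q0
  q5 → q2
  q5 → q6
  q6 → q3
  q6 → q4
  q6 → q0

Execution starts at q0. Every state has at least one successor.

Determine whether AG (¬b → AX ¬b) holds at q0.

States satisfying ¬b → AX ¬b: {q0, q1, q2, q3, q4, q6}.
States satisfying AG (¬b → AX ¬b): ∅.
q5 is reachable from q0 and violates ¬b → AX ¬b, so AG fails at q0.
q0 ∉ Sat(AG (¬b → AX ¬b)).

No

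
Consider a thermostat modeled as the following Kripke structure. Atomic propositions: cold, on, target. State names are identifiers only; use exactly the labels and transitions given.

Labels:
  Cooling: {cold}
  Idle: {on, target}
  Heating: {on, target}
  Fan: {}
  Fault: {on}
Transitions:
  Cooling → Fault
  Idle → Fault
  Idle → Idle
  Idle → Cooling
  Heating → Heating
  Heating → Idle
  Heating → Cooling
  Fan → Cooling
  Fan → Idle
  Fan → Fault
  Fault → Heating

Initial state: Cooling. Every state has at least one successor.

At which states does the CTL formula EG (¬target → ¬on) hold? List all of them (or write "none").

{Idle, Heating, Fan}

States satisfying ¬target → ¬on: {Cooling, Idle, Heating, Fan}.
States satisfying EG (¬target → ¬on): {Idle, Heating, Fan}.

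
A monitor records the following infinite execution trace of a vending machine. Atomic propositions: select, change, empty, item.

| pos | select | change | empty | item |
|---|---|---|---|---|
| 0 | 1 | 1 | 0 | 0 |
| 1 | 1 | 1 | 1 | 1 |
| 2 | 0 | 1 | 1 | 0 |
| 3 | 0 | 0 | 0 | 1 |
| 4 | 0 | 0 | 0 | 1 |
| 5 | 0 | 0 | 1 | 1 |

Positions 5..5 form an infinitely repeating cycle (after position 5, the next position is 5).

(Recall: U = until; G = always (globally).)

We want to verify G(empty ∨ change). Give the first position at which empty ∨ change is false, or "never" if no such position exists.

3

Check empty ∨ change at each position in order: 0 ✓, 1 ✓, 2 ✓.
At position 3 the labels are {item}, so empty ∨ change is false there. This is the first violation.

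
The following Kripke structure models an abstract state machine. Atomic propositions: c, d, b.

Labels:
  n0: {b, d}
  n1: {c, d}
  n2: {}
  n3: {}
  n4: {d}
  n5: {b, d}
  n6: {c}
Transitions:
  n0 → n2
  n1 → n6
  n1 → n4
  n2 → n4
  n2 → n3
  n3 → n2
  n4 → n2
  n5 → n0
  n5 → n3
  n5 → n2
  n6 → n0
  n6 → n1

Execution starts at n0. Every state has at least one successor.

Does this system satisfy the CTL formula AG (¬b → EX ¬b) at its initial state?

States satisfying ¬b → EX ¬b: {n0, n1, n2, n3, n4, n5, n6}.
States satisfying AG (¬b → EX ¬b): {n0, n1, n2, n3, n4, n5, n6}.
Every state reachable from n0 satisfies ¬b → EX ¬b.
n0 ∈ Sat(AG (¬b → EX ¬b)).

Yes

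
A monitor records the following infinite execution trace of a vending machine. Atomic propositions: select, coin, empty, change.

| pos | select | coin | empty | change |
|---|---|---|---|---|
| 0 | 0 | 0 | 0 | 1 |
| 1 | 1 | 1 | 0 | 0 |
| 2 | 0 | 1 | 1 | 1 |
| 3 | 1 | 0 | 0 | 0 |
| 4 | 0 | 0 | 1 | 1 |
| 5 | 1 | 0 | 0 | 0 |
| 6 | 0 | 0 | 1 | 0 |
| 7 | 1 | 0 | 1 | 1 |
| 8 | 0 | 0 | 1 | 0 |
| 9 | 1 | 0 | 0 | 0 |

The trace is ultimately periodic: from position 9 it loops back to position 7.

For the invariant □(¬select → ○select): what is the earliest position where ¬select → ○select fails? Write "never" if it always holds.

never

¬select → ○select holds at every position 0..9, and those are all the positions the trace ever visits, so the invariant □(¬select → ○select) is never violated.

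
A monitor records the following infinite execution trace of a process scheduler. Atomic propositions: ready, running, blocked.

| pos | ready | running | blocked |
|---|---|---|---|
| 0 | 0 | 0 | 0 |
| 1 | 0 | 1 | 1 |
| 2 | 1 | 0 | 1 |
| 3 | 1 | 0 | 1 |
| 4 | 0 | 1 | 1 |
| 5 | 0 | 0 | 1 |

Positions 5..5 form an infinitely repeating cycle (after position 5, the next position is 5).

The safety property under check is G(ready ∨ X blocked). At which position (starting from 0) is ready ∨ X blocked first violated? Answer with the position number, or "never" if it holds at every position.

ready ∨ X blocked holds at every position 0..5, and those are all the positions the trace ever visits, so the invariant G(ready ∨ X blocked) is never violated.

never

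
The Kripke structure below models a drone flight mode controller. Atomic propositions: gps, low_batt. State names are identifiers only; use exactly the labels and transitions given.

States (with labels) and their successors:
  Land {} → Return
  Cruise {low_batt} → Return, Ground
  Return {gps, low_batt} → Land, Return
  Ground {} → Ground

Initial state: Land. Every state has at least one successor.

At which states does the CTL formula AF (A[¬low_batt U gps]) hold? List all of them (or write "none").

{Land, Return}

States satisfying A[¬low_batt U gps]: {Land, Return}.
States satisfying AF (A[¬low_batt U gps]): {Land, Return}.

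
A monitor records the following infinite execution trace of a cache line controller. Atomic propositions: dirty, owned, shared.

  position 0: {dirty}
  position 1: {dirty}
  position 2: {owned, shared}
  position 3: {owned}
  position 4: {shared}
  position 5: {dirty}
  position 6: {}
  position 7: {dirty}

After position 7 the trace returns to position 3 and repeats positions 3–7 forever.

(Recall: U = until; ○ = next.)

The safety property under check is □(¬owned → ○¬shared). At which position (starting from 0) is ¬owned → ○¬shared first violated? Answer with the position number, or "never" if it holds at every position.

Check ¬owned → ○¬shared at each position in order: 0 ✓.
At position 1 the labels are {dirty} and the next position 2 has {owned, shared}, so ¬owned → ○¬shared is false there. This is the first violation.

1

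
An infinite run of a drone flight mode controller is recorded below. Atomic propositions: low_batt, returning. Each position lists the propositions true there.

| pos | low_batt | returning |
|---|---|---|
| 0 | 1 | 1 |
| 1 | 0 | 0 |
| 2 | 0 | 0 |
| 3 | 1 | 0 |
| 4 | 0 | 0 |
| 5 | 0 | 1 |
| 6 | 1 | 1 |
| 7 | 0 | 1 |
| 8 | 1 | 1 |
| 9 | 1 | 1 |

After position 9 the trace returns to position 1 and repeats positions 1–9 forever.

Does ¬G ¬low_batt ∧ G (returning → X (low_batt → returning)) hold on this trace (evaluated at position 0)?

Holds

returning → X (low_batt → returning) holds at every position 0..9, and those are all positions ever visited, so G (returning → X (low_batt → returning)) holds.
Positions where returning holds: 0, 5, 6, 7, 8, 9.
Check X (low_batt → returning) at each: 0→ok, 5→ok, 6→ok, 7→ok, 8→ok, 9→ok.
At position 0: ¬G ¬low_batt is true; G (returning → X (low_batt → returning)) is true; so ¬G ¬low_batt ∧ G (returning → X (low_batt → returning)) is true.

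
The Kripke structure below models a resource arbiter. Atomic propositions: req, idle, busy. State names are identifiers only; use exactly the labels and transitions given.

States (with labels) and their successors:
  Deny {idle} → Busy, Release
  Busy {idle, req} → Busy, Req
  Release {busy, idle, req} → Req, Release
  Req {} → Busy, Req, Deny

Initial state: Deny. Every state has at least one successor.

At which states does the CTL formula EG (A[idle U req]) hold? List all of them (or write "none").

{Deny, Busy, Release}

States satisfying A[idle U req]: {Deny, Busy, Release}.
States satisfying EG (A[idle U req]): {Deny, Busy, Release}.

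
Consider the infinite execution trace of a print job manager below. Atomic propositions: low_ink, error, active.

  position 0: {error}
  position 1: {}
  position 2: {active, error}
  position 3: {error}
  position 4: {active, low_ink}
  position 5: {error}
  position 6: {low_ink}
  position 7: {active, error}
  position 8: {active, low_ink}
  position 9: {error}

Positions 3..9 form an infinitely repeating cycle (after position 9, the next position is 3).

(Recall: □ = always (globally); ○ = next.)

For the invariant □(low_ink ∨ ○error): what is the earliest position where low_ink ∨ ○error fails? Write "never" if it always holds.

0

At position 0 the labels are {error} and the next position 1 has {}, so low_ink ∨ ○error is false there. This is the first violation.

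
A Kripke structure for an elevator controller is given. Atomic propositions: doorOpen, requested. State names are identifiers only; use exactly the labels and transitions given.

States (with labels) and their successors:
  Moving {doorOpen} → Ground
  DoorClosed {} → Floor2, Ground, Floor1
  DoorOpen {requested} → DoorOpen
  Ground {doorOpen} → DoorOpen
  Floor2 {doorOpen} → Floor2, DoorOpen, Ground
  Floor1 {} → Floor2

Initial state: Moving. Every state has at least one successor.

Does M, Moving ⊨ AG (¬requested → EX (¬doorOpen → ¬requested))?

States satisfying ¬requested → EX (¬doorOpen → ¬requested): {Moving, DoorClosed, DoorOpen, Floor2, Floor1}.
States satisfying AG (¬requested → EX (¬doorOpen → ¬requested)): {DoorOpen}.
Ground is reachable from Moving and violates ¬requested → EX (¬doorOpen → ¬requested), so AG fails at Moving.
Moving ∉ Sat(AG (¬requested → EX (¬doorOpen → ¬requested))).

Does not hold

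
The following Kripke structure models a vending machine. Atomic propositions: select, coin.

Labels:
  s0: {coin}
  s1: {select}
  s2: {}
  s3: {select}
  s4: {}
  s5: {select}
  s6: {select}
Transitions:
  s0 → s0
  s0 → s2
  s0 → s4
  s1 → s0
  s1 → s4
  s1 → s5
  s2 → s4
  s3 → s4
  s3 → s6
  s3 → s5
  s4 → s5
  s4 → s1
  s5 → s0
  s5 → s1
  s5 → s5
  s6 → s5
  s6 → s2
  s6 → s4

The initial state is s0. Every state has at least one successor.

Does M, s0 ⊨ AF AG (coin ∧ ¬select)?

States satisfying AG (coin ∧ ¬select): ∅.
States satisfying AF AG (coin ∧ ¬select): ∅.
There is a path from s0 along which AG (coin ∧ ¬select) never holds.
s0 ∉ Sat(AF AG (coin ∧ ¬select)).

No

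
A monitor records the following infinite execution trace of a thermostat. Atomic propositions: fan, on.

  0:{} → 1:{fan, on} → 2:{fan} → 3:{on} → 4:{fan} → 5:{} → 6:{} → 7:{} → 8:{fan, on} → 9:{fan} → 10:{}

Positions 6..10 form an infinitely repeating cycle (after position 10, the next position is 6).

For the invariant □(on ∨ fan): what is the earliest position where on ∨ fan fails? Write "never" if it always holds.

At position 0 the labels are {}, so on ∨ fan is false there. This is the first violation.

0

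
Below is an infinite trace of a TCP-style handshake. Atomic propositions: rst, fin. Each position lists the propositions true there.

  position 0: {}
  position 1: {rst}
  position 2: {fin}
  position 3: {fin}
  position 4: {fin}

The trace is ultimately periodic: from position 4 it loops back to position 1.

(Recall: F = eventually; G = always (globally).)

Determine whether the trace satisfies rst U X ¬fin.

Satisfied

Walking from position 0: X ¬fin first holds at position 0, and rst holds at every earlier position along the way, so rst U X ¬fin holds.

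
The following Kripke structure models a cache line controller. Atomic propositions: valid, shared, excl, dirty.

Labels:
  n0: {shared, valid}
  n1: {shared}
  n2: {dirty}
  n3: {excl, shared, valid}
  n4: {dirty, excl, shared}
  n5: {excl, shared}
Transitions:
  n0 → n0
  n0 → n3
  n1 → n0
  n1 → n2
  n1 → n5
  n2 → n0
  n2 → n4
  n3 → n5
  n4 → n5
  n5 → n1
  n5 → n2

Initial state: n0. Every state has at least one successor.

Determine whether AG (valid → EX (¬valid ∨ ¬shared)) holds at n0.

No

States satisfying valid → EX (¬valid ∨ ¬shared): {n1, n2, n3, n4, n5}.
States satisfying AG (valid → EX (¬valid ∨ ¬shared)): ∅.
n0 is reachable from n0 and violates valid → EX (¬valid ∨ ¬shared), so AG fails at n0.
n0 ∉ Sat(AG (valid → EX (¬valid ∨ ¬shared))).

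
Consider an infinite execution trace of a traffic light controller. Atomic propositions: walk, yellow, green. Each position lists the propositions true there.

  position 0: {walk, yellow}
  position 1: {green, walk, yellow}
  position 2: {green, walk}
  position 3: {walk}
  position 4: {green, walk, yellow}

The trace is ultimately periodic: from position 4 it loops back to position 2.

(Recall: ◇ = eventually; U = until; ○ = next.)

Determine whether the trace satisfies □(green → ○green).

No

green → ○green must hold at every position from 0 onward. It fails at position 2, so □(green → ○green) is false.
Positions where green holds: 1, 2, 4.
Check ○green at each: 1→ok, 2→fails, 4→ok.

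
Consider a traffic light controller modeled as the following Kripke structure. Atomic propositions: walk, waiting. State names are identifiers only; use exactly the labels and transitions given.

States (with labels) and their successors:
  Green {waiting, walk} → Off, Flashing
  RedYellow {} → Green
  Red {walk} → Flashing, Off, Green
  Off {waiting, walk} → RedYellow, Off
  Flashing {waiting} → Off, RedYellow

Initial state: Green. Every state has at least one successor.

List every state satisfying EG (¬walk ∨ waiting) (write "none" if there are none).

States satisfying ¬walk ∨ waiting: {Green, RedYellow, Off, Flashing}.
States satisfying EG (¬walk ∨ waiting): {Green, RedYellow, Off, Flashing}.

{Green, RedYellow, Off, Flashing}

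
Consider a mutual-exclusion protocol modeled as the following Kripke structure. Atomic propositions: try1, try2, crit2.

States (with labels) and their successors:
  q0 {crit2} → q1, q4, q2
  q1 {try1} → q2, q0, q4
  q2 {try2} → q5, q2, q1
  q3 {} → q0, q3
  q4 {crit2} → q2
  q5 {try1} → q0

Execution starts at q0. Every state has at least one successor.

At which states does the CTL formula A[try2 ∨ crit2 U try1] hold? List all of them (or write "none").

{q1, q5}

States satisfying try2 ∨ crit2: {q0, q2, q4}.
States satisfying try1: {q1, q5}.
States satisfying A[try2 ∨ crit2 U try1]: {q1, q5}.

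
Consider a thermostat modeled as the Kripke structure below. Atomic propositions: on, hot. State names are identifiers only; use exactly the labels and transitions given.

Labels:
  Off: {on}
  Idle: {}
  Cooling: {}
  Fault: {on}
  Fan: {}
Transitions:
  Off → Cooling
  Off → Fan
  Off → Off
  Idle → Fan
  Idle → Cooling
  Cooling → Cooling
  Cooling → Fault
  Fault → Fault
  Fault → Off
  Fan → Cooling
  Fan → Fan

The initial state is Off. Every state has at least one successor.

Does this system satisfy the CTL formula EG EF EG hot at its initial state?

Does not hold

States satisfying EF EG hot: ∅.
States satisfying EG EF EG hot: ∅.
No suitable path/successor from Off witnesses the formula.
Off ∉ Sat(EG EF EG hot).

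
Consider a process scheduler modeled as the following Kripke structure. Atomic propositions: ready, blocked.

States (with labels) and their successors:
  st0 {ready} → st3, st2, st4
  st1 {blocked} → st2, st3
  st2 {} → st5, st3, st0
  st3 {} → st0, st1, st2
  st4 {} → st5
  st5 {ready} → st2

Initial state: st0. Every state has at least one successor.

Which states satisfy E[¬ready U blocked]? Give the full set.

States satisfying ¬ready: {st1, st2, st3, st4}.
States satisfying blocked: {st1}.
States satisfying E[¬ready U blocked]: {st1, st2, st3}.

{st1, st2, st3}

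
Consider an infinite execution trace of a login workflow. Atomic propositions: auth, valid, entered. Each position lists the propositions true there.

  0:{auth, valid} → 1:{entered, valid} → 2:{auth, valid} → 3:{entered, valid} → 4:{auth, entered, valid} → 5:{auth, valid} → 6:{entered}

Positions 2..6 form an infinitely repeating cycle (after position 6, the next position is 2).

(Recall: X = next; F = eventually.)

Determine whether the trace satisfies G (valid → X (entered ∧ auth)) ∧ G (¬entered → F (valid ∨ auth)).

Violated

valid → X (entered ∧ auth) must hold at every position from 0 onward. It fails at position 0, so G (valid → X (entered ∧ auth)) is false.
Positions where valid holds: 0, 1, 2, 3, 4, 5.
Check X (entered ∧ auth) at each: 0→fails, 1→fails, 2→fails, 3→ok, 4→fails, 5→fails.
¬entered → F (valid ∨ auth) holds at every position 0..6, and those are all positions ever visited, so G (¬entered → F (valid ∨ auth)) holds.
Positions where ¬entered holds: 0, 2, 5.
Check F (valid ∨ auth) at each: 0→ok, 2→ok, 5→ok.
At position 0: G (valid → X (entered ∧ auth)) is false; G (¬entered → F (valid ∨ auth)) is true; so G (valid → X (entered ∧ auth)) ∧ G (¬entered → F (valid ∨ auth)) is false.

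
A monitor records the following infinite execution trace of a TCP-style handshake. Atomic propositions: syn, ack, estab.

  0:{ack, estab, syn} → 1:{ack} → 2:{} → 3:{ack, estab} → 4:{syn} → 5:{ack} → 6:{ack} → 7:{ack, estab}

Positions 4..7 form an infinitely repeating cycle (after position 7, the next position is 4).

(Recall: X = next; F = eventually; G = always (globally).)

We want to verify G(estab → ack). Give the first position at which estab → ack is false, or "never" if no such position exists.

never

estab → ack holds at every position 0..7, and those are all the positions the trace ever visits, so the invariant G(estab → ack) is never violated.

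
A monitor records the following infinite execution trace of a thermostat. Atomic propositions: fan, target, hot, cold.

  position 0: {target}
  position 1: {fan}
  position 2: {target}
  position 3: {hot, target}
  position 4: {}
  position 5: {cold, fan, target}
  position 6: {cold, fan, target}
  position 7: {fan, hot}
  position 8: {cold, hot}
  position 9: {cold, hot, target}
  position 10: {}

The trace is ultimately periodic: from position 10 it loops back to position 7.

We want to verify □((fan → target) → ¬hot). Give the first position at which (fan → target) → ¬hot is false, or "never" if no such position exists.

Check (fan → target) → ¬hot at each position in order: 0 ✓, 1 ✓, 2 ✓.
At position 3 the labels are {hot, target}, so (fan → target) → ¬hot is false there. This is the first violation.

3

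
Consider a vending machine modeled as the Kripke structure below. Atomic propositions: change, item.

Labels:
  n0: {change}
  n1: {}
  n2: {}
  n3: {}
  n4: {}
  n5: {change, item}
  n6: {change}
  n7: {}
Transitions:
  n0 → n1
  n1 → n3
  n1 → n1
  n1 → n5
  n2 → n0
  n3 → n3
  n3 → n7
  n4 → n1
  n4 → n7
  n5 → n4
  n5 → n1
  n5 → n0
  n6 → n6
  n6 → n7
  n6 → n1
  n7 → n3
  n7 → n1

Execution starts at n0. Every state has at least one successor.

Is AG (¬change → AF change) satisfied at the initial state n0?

States satisfying ¬change → AF change: {n0, n2, n5, n6}.
States satisfying AG (¬change → AF change): ∅.
n1 is reachable from n0 and violates ¬change → AF change, so AG fails at n0.
n0 ∉ Sat(AG (¬change → AF change)).

Does not hold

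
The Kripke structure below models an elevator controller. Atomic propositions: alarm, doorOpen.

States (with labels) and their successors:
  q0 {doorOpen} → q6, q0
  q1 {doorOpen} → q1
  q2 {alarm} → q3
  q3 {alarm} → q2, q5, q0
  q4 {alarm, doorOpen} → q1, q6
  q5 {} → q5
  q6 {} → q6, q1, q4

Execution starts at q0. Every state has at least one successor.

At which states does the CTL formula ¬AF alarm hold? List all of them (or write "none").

States satisfying alarm: {q2, q3, q4}.
States satisfying AF alarm: {q2, q3, q4}.
States satisfying ¬AF alarm: {q0, q1, q5, q6}.

{q0, q1, q5, q6}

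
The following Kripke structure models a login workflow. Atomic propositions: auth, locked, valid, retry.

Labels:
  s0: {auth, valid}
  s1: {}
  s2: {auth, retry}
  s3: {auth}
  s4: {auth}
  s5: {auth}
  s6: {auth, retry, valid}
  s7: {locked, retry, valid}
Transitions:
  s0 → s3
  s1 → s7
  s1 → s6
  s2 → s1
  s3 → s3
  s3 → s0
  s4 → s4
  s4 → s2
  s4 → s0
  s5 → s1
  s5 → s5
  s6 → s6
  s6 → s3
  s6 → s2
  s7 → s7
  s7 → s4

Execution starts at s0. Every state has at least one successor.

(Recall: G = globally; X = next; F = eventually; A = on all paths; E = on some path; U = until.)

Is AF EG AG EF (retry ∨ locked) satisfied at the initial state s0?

States satisfying EG AG EF (retry ∨ locked): ∅.
States satisfying AF EG AG EF (retry ∨ locked): ∅.
There is a path from s0 along which EG AG EF (retry ∨ locked) never holds.
s0 ∉ Sat(AF EG AG EF (retry ∨ locked)).

Violated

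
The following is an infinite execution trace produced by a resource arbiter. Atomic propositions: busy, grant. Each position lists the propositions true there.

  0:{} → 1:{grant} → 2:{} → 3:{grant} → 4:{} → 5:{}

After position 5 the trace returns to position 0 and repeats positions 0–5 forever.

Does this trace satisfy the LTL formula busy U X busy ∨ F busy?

Walking from position 0: at position 0, X busy has not yet held and busy fails, so busy U X busy is false.
busy is false at every position 0..5, so it never becomes true and F busy fails.
At position 0: busy U X busy is false; F busy is false; so busy U X busy ∨ F busy is false.

Does not hold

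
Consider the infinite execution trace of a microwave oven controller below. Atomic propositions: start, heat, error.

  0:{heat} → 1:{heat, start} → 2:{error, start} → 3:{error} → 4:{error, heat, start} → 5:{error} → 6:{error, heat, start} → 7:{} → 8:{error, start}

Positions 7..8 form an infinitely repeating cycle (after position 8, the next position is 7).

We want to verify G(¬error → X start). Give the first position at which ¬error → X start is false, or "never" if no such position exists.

¬error → X start holds at every position 0..8, and those are all the positions the trace ever visits, so the invariant G(¬error → X start) is never violated.

never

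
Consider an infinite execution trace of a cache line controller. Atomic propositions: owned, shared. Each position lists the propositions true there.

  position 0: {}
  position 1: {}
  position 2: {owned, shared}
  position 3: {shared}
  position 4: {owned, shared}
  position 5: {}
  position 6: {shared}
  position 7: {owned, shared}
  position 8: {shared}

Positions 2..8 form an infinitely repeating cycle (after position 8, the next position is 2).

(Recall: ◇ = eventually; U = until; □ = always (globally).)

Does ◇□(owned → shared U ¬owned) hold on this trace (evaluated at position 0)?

Satisfied

□(owned → shared U ¬owned) holds at position 0, which is reachable from 0, so ◇□(owned → shared U ¬owned) holds.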